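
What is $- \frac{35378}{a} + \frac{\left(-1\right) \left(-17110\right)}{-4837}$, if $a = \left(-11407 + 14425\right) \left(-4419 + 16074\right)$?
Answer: $- \frac{43000841449}{12152889945} \approx -3.5383$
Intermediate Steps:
$a = 35174790$ ($a = 3018 \cdot 11655 = 35174790$)
$- \frac{35378}{a} + \frac{\left(-1\right) \left(-17110\right)}{-4837} = - \frac{35378}{35174790} + \frac{\left(-1\right) \left(-17110\right)}{-4837} = \left(-35378\right) \frac{1}{35174790} + 17110 \left(- \frac{1}{4837}\right) = - \frac{2527}{2512485} - \frac{17110}{4837} = - \frac{43000841449}{12152889945}$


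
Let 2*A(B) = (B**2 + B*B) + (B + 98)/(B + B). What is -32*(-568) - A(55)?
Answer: 3333067/220 ≈ 15150.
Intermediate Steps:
A(B) = B**2 + (98 + B)/(4*B) (A(B) = ((B**2 + B*B) + (B + 98)/(B + B))/2 = ((B**2 + B**2) + (98 + B)/((2*B)))/2 = (2*B**2 + (98 + B)*(1/(2*B)))/2 = (2*B**2 + (98 + B)/(2*B))/2 = B**2 + (98 + B)/(4*B))
-32*(-568) - A(55) = -32*(-568) - (98 + 55 + 4*55**3)/(4*55) = 18176 - (98 + 55 + 4*166375)/(4*55) = 18176 - (98 + 55 + 665500)/(4*55) = 18176 - 665653/(4*55) = 18176 - 1*665653/220 = 18176 - 665653/220 = 3333067/220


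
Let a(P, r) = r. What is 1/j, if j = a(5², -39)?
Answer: -1/39 ≈ -0.025641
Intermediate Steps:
j = -39
1/j = 1/(-39) = -1/39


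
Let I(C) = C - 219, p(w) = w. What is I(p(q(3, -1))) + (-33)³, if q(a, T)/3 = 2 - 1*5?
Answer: -36165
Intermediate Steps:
q(a, T) = -9 (q(a, T) = 3*(2 - 1*5) = 3*(2 - 5) = 3*(-3) = -9)
I(C) = -219 + C
I(p(q(3, -1))) + (-33)³ = (-219 - 9) + (-33)³ = -228 - 35937 = -36165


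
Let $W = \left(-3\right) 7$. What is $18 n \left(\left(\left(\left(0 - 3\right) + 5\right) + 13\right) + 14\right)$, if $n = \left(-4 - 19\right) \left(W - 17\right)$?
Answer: $456228$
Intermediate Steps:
$W = -21$
$n = 874$ ($n = \left(-4 - 19\right) \left(-21 - 17\right) = \left(-23\right) \left(-38\right) = 874$)
$18 n \left(\left(\left(\left(0 - 3\right) + 5\right) + 13\right) + 14\right) = 18 \cdot 874 \left(\left(\left(\left(0 - 3\right) + 5\right) + 13\right) + 14\right) = 15732 \left(\left(\left(-3 + 5\right) + 13\right) + 14\right) = 15732 \left(\left(2 + 13\right) + 14\right) = 15732 \left(15 + 14\right) = 15732 \cdot 29 = 456228$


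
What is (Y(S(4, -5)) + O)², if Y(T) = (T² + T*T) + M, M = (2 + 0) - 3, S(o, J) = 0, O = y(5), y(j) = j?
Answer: 16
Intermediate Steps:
O = 5
M = -1 (M = 2 - 3 = -1)
Y(T) = -1 + 2*T² (Y(T) = (T² + T*T) - 1 = (T² + T²) - 1 = 2*T² - 1 = -1 + 2*T²)
(Y(S(4, -5)) + O)² = ((-1 + 2*0²) + 5)² = ((-1 + 2*0) + 5)² = ((-1 + 0) + 5)² = (-1 + 5)² = 4² = 16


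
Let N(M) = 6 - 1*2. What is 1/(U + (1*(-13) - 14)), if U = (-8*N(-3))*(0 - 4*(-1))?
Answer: -1/155 ≈ -0.0064516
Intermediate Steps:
N(M) = 4 (N(M) = 6 - 2 = 4)
U = -128 (U = (-8*4)*(0 - 4*(-1)) = -32*(0 + 4) = -32*4 = -128)
1/(U + (1*(-13) - 14)) = 1/(-128 + (1*(-13) - 14)) = 1/(-128 + (-13 - 14)) = 1/(-128 - 27) = 1/(-155) = -1/155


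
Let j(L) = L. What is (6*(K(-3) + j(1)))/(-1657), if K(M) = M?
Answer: 12/1657 ≈ 0.0072420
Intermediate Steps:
(6*(K(-3) + j(1)))/(-1657) = (6*(-3 + 1))/(-1657) = -6*(-2)/1657 = -1/1657*(-12) = 12/1657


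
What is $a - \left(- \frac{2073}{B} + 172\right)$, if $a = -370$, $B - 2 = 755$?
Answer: $- \frac{408221}{757} \approx -539.26$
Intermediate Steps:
$B = 757$ ($B = 2 + 755 = 757$)
$a - \left(- \frac{2073}{B} + 172\right) = -370 - \left(- \frac{2073}{757} + 172\right) = -370 - \frac{128131}{757} = - \frac{408221}{757}$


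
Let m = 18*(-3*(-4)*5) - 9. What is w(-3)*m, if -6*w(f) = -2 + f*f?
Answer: -2499/2 ≈ -1249.5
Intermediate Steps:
w(f) = ⅓ - f²/6 (w(f) = -(-2 + f*f)/6 = -(-2 + f²)/6 = ⅓ - f²/6)
m = 1071 (m = 18*(12*5) - 9 = 18*60 - 9 = 1080 - 9 = 1071)
w(-3)*m = (⅓ - ⅙*(-3)²)*1071 = (⅓ - ⅙*9)*1071 = (⅓ - 3/2)*1071 = -7/6*1071 = -2499/2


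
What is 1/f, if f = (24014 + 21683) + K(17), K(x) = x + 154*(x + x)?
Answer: 1/50950 ≈ 1.9627e-5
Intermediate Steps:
K(x) = 309*x (K(x) = x + 154*(2*x) = x + 308*x = 309*x)
f = 50950 (f = (24014 + 21683) + 309*17 = 45697 + 5253 = 50950)
1/f = 1/50950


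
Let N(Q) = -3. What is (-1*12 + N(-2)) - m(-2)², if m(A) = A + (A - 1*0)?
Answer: -31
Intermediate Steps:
m(A) = 2*A (m(A) = A + (A + 0) = A + A = 2*A)
(-1*12 + N(-2)) - m(-2)² = (-1*12 - 3) - (2*(-2))² = (-12 - 3) - 1*(-4)² = -15 - 1*16 = -15 - 16 = -31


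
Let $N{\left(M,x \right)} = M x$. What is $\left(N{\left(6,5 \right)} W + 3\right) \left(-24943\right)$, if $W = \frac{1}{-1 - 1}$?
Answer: $299316$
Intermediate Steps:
$W = - \frac{1}{2}$ ($W = \frac{1}{-2} = - \frac{1}{2} \approx -0.5$)
$\left(N{\left(6,5 \right)} W + 3\right) \left(-24943\right) = \left(6 \cdot 5 \left(- \frac{1}{2}\right) + 3\right) \left(-24943\right) = \left(30 \left(- \frac{1}{2}\right) + 3\right) \left(-24943\right) = \left(-15 + 3\right) \left(-24943\right) = \left(-12\right) \left(-24943\right) = 299316$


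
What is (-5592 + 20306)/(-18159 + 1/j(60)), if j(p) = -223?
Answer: -234373/289247 ≈ -0.81029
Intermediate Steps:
(-5592 + 20306)/(-18159 + 1/j(60)) = (-5592 + 20306)/(-18159 + 1/(-223)) = 14714/(-18159 - 1/223) = 14714/(-4049458/223) = 14714*(-223/4049458) = -234373/289247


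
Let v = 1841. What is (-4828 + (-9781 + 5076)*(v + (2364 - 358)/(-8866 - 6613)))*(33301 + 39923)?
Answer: -9822481311521448/15479 ≈ -6.3457e+11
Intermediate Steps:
(-4828 + (-9781 + 5076)*(v + (2364 - 358)/(-8866 - 6613)))*(33301 + 39923) = (-4828 + (-9781 + 5076)*(1841 + (2364 - 358)/(-8866 - 6613)))*(33301 + 39923) = (-4828 - 4705*(1841 + 2006/(-15479)))*73224 = (-4828 - 4705*(1841 + 2006*(-1/15479)))*73224 = (-4828 - 4705*(1841 - 2006/15479))*73224 = (-4828 - 4705*28494833/15479)*73224 = (-4828 - 134068189265/15479)*73224 = -134142921877/15479*73224 = -9822481311521448/15479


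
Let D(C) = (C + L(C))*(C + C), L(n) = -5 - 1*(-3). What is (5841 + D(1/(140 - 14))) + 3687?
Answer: 75633013/7938 ≈ 9528.0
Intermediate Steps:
L(n) = -2 (L(n) = -5 + 3 = -2)
D(C) = 2*C*(-2 + C) (D(C) = (C - 2)*(C + C) = (-2 + C)*(2*C) = 2*C*(-2 + C))
(5841 + D(1/(140 - 14))) + 3687 = (5841 + 2*(-2 + 1/(140 - 14))/(140 - 14)) + 3687 = (5841 + 2*(-2 + 1/126)/126) + 3687 = (5841 + 2*(1/126)*(-2 + 1/126)) + 3687 = (5841 + 2*(1/126)*(-251/126)) + 3687 = (5841 - 251/7938) + 3687 = 46365607/7938 + 3687 = 75633013/7938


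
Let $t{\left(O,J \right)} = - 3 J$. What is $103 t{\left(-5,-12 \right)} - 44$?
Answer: $3664$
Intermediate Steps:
$103 t{\left(-5,-12 \right)} - 44 = 103 \left(\left(-3\right) \left(-12\right)\right) - 44 = 103 \cdot 36 - 44 = 3708 - 44 = 3664$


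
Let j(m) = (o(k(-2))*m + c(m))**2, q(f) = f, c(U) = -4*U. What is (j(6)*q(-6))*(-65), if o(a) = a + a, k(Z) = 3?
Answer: 56160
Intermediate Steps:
o(a) = 2*a
j(m) = 4*m**2 (j(m) = ((2*3)*m - 4*m)**2 = (6*m - 4*m)**2 = (2*m)**2 = 4*m**2)
(j(6)*q(-6))*(-65) = ((4*6**2)*(-6))*(-65) = ((4*36)*(-6))*(-65) = (144*(-6))*(-65) = -864*(-65) = 56160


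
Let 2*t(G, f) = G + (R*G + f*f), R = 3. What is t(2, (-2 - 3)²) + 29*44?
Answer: 3185/2 ≈ 1592.5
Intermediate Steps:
t(G, f) = f²/2 + 2*G (t(G, f) = (G + (3*G + f*f))/2 = (G + (3*G + f²))/2 = (G + (f² + 3*G))/2 = (f² + 4*G)/2 = f²/2 + 2*G)
t(2, (-2 - 3)²) + 29*44 = (((-2 - 3)²)²/2 + 2*2) + 29*44 = (((-5)²)²/2 + 4) + 1276 = ((½)*25² + 4) + 1276 = ((½)*625 + 4) + 1276 = (625/2 + 4) + 1276 = 633/2 + 1276 = 3185/2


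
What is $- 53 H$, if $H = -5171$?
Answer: $274063$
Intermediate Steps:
$- 53 H = \left(-53\right) \left(-5171\right) = 274063$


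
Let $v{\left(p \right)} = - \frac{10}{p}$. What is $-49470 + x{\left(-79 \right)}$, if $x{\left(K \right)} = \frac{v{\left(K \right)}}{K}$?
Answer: $- \frac{308742280}{6241} \approx -49470.0$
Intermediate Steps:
$x{\left(K \right)} = - \frac{10}{K^{2}}$ ($x{\left(K \right)} = \frac{\left(-10\right) \frac{1}{K}}{K} = - \frac{10}{K^{2}}$)
$-49470 + x{\left(-79 \right)} = -49470 - \frac{10}{6241} = - \frac{308742280}{6241}$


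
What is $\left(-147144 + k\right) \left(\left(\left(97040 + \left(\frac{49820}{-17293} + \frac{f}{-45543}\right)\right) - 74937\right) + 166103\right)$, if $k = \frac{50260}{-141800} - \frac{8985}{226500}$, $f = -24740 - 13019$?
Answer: $- \frac{233500389759881614680423841}{8431700252384100} \approx -2.7693 \cdot 10^{10}$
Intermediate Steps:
$f = -37759$ ($f = -24740 - 13019 = -37759$)
$k = - \frac{4219321}{10705900}$ ($k = 50260 \left(- \frac{1}{141800}\right) - \frac{599}{15100} = - \frac{2513}{7090} - \frac{599}{15100} = - \frac{4219321}{10705900} \approx -0.39411$)
$\left(-147144 + k\right) \left(\left(\left(97040 + \left(\frac{49820}{-17293} + \frac{f}{-45543}\right)\right) - 74937\right) + 166103\right) = \left(-147144 - \frac{4219321}{10705900}\right) \left(\left(\left(97040 + \left(\frac{49820}{-17293} - \frac{37759}{-45543}\right)\right) - 74937\right) + 166103\right) = - \frac{1575313168921 \left(\left(\left(97040 + \left(49820 \left(- \frac{1}{17293}\right) - - \frac{37759}{45543}\right)\right) - 74937\right) + 166103\right)}{10705900} = - \frac{1575313168921 \left(\left(\left(97040 + \left(- \frac{49820}{17293} + \frac{37759}{45543}\right)\right) - 74937\right) + 166103\right)}{10705900} = - \frac{1575313168921 \left(\left(\left(97040 - \frac{1615985873}{787575099}\right) - 74937\right) + 166103\right)}{10705900} = - \frac{1575313168921 \left(\left(\frac{76424671621087}{787575099} - 74937\right) + 166103\right)}{10705900} = - \frac{1575313168921 \left(\frac{17406156427324}{787575099} + 166103\right)}{10705900} = \left(- \frac{1575313168921}{10705900}\right) \frac{148224743096521}{787575099} = - \frac{233500389759881614680423841}{8431700252384100}$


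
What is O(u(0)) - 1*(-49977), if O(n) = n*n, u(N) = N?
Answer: 49977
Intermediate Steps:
O(n) = n²
O(u(0)) - 1*(-49977) = 0² - 1*(-49977) = 0 + 49977 = 49977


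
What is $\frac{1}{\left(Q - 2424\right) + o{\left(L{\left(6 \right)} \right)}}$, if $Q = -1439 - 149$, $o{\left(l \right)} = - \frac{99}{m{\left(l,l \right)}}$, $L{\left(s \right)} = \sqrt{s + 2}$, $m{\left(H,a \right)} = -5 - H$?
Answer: $- \frac{67709}{269672369} + \frac{198 \sqrt{2}}{269672369} \approx -0.00025004$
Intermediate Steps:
$L{\left(s \right)} = \sqrt{2 + s}$
$o{\left(l \right)} = - \frac{99}{-5 - l}$
$Q = -1588$ ($Q = -1439 - 149 = -1588$)
$\frac{1}{\left(Q - 2424\right) + o{\left(L{\left(6 \right)} \right)}} = \frac{1}{\left(-1588 - 2424\right) + \frac{99}{5 + \sqrt{2 + 6}}} = \frac{1}{\left(-1588 - 2424\right) + \frac{99}{5 + \sqrt{8}}} = \frac{1}{-4012 + \frac{99}{5 + 2 \sqrt{2}}}$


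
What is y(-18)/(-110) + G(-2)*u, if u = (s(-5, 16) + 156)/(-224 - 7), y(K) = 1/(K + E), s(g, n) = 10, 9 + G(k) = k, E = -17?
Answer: 91303/11550 ≈ 7.9050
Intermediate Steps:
G(k) = -9 + k
y(K) = 1/(-17 + K) (y(K) = 1/(K - 17) = 1/(-17 + K))
u = -166/231 (u = (10 + 156)/(-224 - 7) = 166/(-231) = 166*(-1/231) = -166/231 ≈ -0.71861)
y(-18)/(-110) + G(-2)*u = 1/(-17 - 18*(-110)) + (-9 - 2)*(-166/231) = -1/110/(-35) - 11*(-166/231) = -1/35*(-1/110) + 166/21 = 1/3850 + 166/21 = 91303/11550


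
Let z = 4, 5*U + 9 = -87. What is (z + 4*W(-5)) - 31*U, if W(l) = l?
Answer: 2896/5 ≈ 579.20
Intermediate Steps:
U = -96/5 (U = -9/5 + (1/5)*(-87) = -9/5 - 87/5 = -96/5 ≈ -19.200)
(z + 4*W(-5)) - 31*U = (4 + 4*(-5)) - 31*(-96/5) = (4 - 20) + 2976/5 = -16 + 2976/5 = 2896/5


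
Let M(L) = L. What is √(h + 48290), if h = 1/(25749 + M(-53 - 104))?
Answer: 13*√46786328302/12796 ≈ 219.75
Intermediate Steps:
h = 1/25592 (h = 1/(25749 + (-53 - 104)) = 1/(25749 - 157) = 1/25592 ≈ 3.9075e-5)
√(h + 48290) = √(1/25592 + 48290) = √(1235837681/25592) = 13*√46786328302/12796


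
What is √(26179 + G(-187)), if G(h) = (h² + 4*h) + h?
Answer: √60213 ≈ 245.38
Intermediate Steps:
G(h) = h² + 5*h
√(26179 + G(-187)) = √(26179 - 187*(5 - 187)) = √(26179 - 187*(-182)) = √(26179 + 34034) = √60213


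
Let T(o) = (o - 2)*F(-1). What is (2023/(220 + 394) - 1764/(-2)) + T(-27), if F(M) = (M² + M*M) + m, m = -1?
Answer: 525765/614 ≈ 856.29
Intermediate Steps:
F(M) = -1 + 2*M² (F(M) = (M² + M*M) - 1 = (M² + M²) - 1 = 2*M² - 1 = -1 + 2*M²)
T(o) = -2 + o (T(o) = (o - 2)*(-1 + 2*(-1)²) = (-2 + o)*(-1 + 2*1) = (-2 + o)*(-1 + 2) = (-2 + o)*1 = -2 + o)
(2023/(220 + 394) - 1764/(-2)) + T(-27) = (2023/(220 + 394) - 1764/(-2)) + (-2 - 27) = (2023/614 - 1764*(-½)) - 29 = (2023*(1/614) + 882) - 29 = (2023/614 + 882) - 29 = 543571/614 - 29 = 525765/614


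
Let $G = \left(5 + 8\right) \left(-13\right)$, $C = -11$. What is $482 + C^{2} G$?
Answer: $-19967$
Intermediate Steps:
$G = -169$ ($G = 13 \left(-13\right) = -169$)
$482 + C^{2} G = 482 + \left(-11\right)^{2} \left(-169\right) = 482 + 121 \left(-169\right) = 482 - 20449 = -19967$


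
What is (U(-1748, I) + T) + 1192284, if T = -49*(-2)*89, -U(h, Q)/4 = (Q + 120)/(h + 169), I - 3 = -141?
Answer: 1896388402/1579 ≈ 1.2010e+6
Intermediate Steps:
I = -138 (I = 3 - 141 = -138)
U(h, Q) = -4*(120 + Q)/(169 + h) (U(h, Q) = -4*(Q + 120)/(h + 169) = -4*(120 + Q)/(169 + h))
T = 8722 (T = 98*89 = 8722)
(U(-1748, I) + T) + 1192284 = (4*(-120 - 1*(-138))/(169 - 1748) + 8722) + 1192284 = (4*(-120 + 138)/(-1579) + 8722) + 1192284 = (4*(-1/1579)*18 + 8722) + 1192284 = (-72/1579 + 8722) + 1192284 = 13771966/1579 + 1192284 = 1896388402/1579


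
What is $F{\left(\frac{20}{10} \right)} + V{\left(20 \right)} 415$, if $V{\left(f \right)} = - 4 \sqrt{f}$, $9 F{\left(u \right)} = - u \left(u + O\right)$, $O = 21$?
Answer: $- \frac{46}{9} - 3320 \sqrt{5} \approx -7428.9$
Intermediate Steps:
$F{\left(u \right)} = - \frac{u \left(21 + u\right)}{9}$ ($F{\left(u \right)} = \frac{\left(-1\right) u \left(u + 21\right)}{9} = \frac{\left(-1\right) u \left(21 + u\right)}{9} = - \frac{u \left(21 + u\right)}{9}$)
$F{\left(\frac{20}{10} \right)} + V{\left(20 \right)} 415 = - \frac{\frac{20}{10} \left(21 + \frac{20}{10}\right)}{9} + - 4 \sqrt{20} \cdot 415 = - \frac{20 \cdot \frac{1}{10} \left(21 + 20 \cdot \frac{1}{10}\right)}{9} + - 4 \cdot 2 \sqrt{5} \cdot 415 = \left(- \frac{1}{9}\right) 2 \left(21 + 2\right) + - 8 \sqrt{5} \cdot 415 = \left(- \frac{1}{9}\right) 2 \cdot 23 - 3320 \sqrt{5} = - \frac{46}{9} - 3320 \sqrt{5}$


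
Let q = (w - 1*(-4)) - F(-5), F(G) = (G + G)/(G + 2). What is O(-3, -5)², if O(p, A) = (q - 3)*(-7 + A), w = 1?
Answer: 256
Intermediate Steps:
F(G) = 2*G/(2 + G) (F(G) = (2*G)/(2 + G) = 2*G/(2 + G))
q = 5/3 (q = (1 - 1*(-4)) - 2*(-5)/(2 - 5) = (1 + 4) - 2*(-5)/(-3) = 5 - 2*(-5)*(-1)/3 = 5 - 1*10/3 = 5 - 10/3 = 5/3 ≈ 1.6667)
O(p, A) = 28/3 - 4*A/3 (O(p, A) = (5/3 - 3)*(-7 + A) = -4*(-7 + A)/3 = 28/3 - 4*A/3)
O(-3, -5)² = (28/3 - 4/3*(-5))² = (28/3 + 20/3)² = 16² = 256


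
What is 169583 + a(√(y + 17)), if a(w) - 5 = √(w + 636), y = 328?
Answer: 169588 + √(636 + √345) ≈ 1.6961e+5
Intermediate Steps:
a(w) = 5 + √(636 + w) (a(w) = 5 + √(w + 636) = 5 + √(636 + w))
169583 + a(√(y + 17)) = 169583 + (5 + √(636 + √(328 + 17))) = 169583 + (5 + √(636 + √345)) = 169588 + √(636 + √345)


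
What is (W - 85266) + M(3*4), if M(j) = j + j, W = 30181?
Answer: -55061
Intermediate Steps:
M(j) = 2*j
(W - 85266) + M(3*4) = (30181 - 85266) + 2*(3*4) = -55085 + 2*12 = -55085 + 24 = -55061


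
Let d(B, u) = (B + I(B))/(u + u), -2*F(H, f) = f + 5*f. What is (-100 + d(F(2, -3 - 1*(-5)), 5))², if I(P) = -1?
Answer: 1014049/100 ≈ 10140.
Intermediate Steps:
F(H, f) = -3*f (F(H, f) = -(f + 5*f)/2 = -3*f)
d(B, u) = (-1 + B)/(2*u) (d(B, u) = (B - 1)/(u + u) = (-1 + B)/((2*u)) = (-1 + B)*(1/(2*u)) = (-1 + B)/(2*u))
(-100 + d(F(2, -3 - 1*(-5)), 5))² = (-100 + (½)*(-1 - 3*(-3 - 1*(-5)))/5)² = (-100 + (½)*(⅕)*(-1 - 3*(-3 + 5)))² = (-100 + (½)*(⅕)*(-1 - 3*2))² = (-100 + (½)*(⅕)*(-1 - 6))² = (-100 + (½)*(⅕)*(-7))² = (-100 - 7/10)² = (-1007/10)² = 1014049/100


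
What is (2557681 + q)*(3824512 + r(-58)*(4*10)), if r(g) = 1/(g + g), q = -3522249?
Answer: -106981045187984/29 ≈ -3.6890e+12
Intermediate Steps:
r(g) = 1/(2*g)
(2557681 + q)*(3824512 + r(-58)*(4*10)) = (2557681 - 3522249)*(3824512 + ((½)/(-58))*(4*10)) = -964568*(3824512 + ((½)*(-1/58))*40) = -964568*(3824512 - 1/116*40) = -964568*(3824512 - 10/29) = -964568*110910838/29 = -106981045187984/29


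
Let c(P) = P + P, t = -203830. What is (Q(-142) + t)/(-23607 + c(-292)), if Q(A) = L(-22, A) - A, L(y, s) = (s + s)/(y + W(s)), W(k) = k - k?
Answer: 2240426/266101 ≈ 8.4195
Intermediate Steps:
W(k) = 0
L(y, s) = 2*s/y (L(y, s) = (s + s)/(y + 0) = (2*s)/y = 2*s/y)
Q(A) = -12*A/11 (Q(A) = 2*A/(-22) - A = 2*A*(-1/22) - A = -A/11 - A = -12*A/11)
c(P) = 2*P
(Q(-142) + t)/(-23607 + c(-292)) = (-12/11*(-142) - 203830)/(-23607 + 2*(-292)) = (1704/11 - 203830)/(-23607 - 584) = -2240426/11/(-24191) = -2240426/11*(-1/24191) = 2240426/266101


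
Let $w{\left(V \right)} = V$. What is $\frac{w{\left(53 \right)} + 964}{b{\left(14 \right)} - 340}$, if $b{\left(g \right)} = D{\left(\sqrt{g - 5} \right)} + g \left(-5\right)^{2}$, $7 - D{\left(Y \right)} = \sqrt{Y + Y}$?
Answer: $\frac{17289}{283} + \frac{1017 \sqrt{6}}{283} \approx 69.894$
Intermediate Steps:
$D{\left(Y \right)} = 7 - \sqrt{2} \sqrt{Y}$ ($D{\left(Y \right)} = 7 - \sqrt{Y + Y} = 7 - \sqrt{2 Y} = 7 - \sqrt{2} \sqrt{Y}$)
$b{\left(g \right)} = 7 + 25 g - \sqrt{2} \sqrt[4]{-5 + g}$ ($b{\left(g \right)} = \left(7 - \sqrt{2} \sqrt{\sqrt{g - 5}}\right) + g \left(-5\right)^{2} = \left(7 - \sqrt{2} \sqrt{\sqrt{-5 + g}}\right) + g 25 = \left(7 - \sqrt{2} \sqrt[4]{-5 + g}\right) + 25 g = 7 + 25 g - \sqrt{2} \sqrt[4]{-5 + g}$)
$\frac{w{\left(53 \right)} + 964}{b{\left(14 \right)} - 340} = \frac{53 + 964}{\left(7 + 25 \cdot 14 - \sqrt{2} \sqrt[4]{-5 + 14}\right) - 340} = \frac{1017}{\left(7 + 350 - \sqrt{2} \sqrt[4]{9}\right) - 340} = \frac{1017}{\left(7 + 350 - \sqrt{2} \sqrt{3}\right) - 340} = \frac{1017}{\left(7 + 350 - \sqrt{6}\right) - 340} = \frac{1017}{\left(357 - \sqrt{6}\right) - 340} = \frac{1017}{17 - \sqrt{6}}$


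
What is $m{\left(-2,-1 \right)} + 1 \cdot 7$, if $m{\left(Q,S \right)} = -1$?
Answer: $6$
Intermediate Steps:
$m{\left(-2,-1 \right)} + 1 \cdot 7 = -1 + 1 \cdot 7 = -1 + 7 = 6$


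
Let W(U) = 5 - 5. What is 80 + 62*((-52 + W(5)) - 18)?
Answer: -4260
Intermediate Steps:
W(U) = 0
80 + 62*((-52 + W(5)) - 18) = 80 + 62*((-52 + 0) - 18) = 80 + 62*(-52 - 18) = 80 + 62*(-70) = 80 - 4340 = -4260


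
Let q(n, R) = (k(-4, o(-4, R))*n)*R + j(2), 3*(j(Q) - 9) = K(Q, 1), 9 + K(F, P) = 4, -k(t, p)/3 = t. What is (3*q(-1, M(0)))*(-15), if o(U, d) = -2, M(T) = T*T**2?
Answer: -330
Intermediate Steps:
M(T) = T**3
k(t, p) = -3*t
K(F, P) = -5 (K(F, P) = -9 + 4 = -5)
j(Q) = 22/3 (j(Q) = 9 + (1/3)*(-5) = 9 - 5/3 = 22/3)
q(n, R) = 22/3 + 12*R*n (q(n, R) = ((-3*(-4))*n)*R + 22/3 = (12*n)*R + 22/3 = 12*R*n + 22/3 = 22/3 + 12*R*n)
(3*q(-1, M(0)))*(-15) = (3*(22/3 + 12*0**3*(-1)))*(-15) = (3*(22/3 + 12*0*(-1)))*(-15) = (3*(22/3 + 0))*(-15) = (3*(22/3))*(-15) = 22*(-15) = -330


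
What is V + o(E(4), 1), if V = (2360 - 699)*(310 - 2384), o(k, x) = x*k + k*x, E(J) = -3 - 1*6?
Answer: -3444932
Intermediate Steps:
E(J) = -9 (E(J) = -3 - 6 = -9)
o(k, x) = 2*k*x (o(k, x) = k*x + k*x = 2*k*x)
V = -3444914 (V = 1661*(-2074) = -3444914)
V + o(E(4), 1) = -3444914 + 2*(-9)*1 = -3444914 - 18 = -3444932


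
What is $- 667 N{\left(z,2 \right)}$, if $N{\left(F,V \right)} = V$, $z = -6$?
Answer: $-1334$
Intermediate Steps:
$- 667 N{\left(z,2 \right)} = \left(-667\right) 2 = -1334$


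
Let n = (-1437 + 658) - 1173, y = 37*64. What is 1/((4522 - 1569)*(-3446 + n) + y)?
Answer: -1/15937926 ≈ -6.2743e-8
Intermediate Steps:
y = 2368
n = -1952 (n = -779 - 1173 = -1952)
1/((4522 - 1569)*(-3446 + n) + y) = 1/((4522 - 1569)*(-3446 - 1952) + 2368) = 1/(2953*(-5398) + 2368) = 1/(-15940294 + 2368) = 1/(-15937926) = -1/15937926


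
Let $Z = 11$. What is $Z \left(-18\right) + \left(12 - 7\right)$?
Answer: $-193$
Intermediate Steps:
$Z \left(-18\right) + \left(12 - 7\right) = 11 \left(-18\right) + \left(12 - 7\right) = -198 + \left(12 - 7\right) = -198 + 5 = -193$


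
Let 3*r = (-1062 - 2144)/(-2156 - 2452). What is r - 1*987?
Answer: -6820541/6912 ≈ -986.77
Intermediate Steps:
r = 1603/6912 (r = ((-1062 - 2144)/(-2156 - 2452))/3 = (-3206/(-4608))/3 = (-3206*(-1/4608))/3 = (⅓)*(1603/2304) = 1603/6912 ≈ 0.23192)
r - 1*987 = 1603/6912 - 1*987 = 1603/6912 - 987 = -6820541/6912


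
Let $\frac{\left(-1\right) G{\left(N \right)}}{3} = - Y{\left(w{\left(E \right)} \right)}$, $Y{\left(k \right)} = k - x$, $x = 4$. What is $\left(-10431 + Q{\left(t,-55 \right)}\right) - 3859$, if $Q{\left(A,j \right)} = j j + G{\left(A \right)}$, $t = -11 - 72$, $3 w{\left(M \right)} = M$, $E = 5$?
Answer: $-11272$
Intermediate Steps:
$w{\left(M \right)} = \frac{M}{3}$
$Y{\left(k \right)} = -4 + k$ ($Y{\left(k \right)} = k - 4 = -4 + k$)
$G{\left(N \right)} = -7$ ($G{\left(N \right)} = - 3 \left(- (-4 + \frac{1}{3} \cdot 5)\right) = - 3 \left(- (-4 + \frac{5}{3})\right) = - 3 \left(\left(-1\right) \left(- \frac{7}{3}\right)\right) = \left(-3\right) \frac{7}{3} = -7$)
$t = -83$
$Q{\left(A,j \right)} = -7 + j^{2}$ ($Q{\left(A,j \right)} = j j - 7 = j^{2} - 7 = -7 + j^{2}$)
$\left(-10431 + Q{\left(t,-55 \right)}\right) - 3859 = \left(-10431 - \left(7 - \left(-55\right)^{2}\right)\right) - 3859 = \left(-10431 + \left(-7 + 3025\right)\right) - 3859 = \left(-10431 + 3018\right) - 3859 = -7413 - 3859 = -11272$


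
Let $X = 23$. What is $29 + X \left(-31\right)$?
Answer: $-684$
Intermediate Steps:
$29 + X \left(-31\right) = 29 + 23 \left(-31\right) = 29 - 713 = -684$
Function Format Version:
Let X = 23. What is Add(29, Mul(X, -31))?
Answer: -684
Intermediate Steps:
Add(29, Mul(X, -31)) = Add(29, Mul(23, -31)) = Add(29, -713) = -684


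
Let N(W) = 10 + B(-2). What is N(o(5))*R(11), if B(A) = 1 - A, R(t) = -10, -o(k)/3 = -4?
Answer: -130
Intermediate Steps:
o(k) = 12 (o(k) = -3*(-4) = 12)
N(W) = 13 (N(W) = 10 + (1 - 1*(-2)) = 10 + (1 + 2) = 10 + 3 = 13)
N(o(5))*R(11) = 13*(-10) = -130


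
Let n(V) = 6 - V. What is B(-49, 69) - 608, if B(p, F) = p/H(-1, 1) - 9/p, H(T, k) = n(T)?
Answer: -30126/49 ≈ -614.82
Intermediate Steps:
H(T, k) = 6 - T
B(p, F) = -9/p + p/7 (B(p, F) = p/(6 - 1*(-1)) - 9/p = p/(6 + 1) - 9/p = p/7 - 9/p = -9/p + p/7)
B(-49, 69) - 608 = (-9/(-49) + (⅐)*(-49)) - 608 = (-9*(-1/49) - 7) - 608 = (9/49 - 7) - 608 = -334/49 - 608 = -30126/49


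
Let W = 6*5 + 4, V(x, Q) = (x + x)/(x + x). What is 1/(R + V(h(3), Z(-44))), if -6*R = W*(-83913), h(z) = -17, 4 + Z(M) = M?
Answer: 1/475508 ≈ 2.1030e-6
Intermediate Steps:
Z(M) = -4 + M
V(x, Q) = 1 (V(x, Q) = (2*x)/((2*x)) = (2*x)*(1/(2*x)) = 1)
W = 34 (W = 30 + 4 = 34)
R = 475507 (R = -17*(-83913)/3 = -⅙*(-2853042) = 475507)
1/(R + V(h(3), Z(-44))) = 1/(475507 + 1) = 1/475508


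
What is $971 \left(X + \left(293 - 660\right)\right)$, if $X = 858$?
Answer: $476761$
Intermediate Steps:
$971 \left(X + \left(293 - 660\right)\right) = 971 \left(858 + \left(293 - 660\right)\right) = 971 \left(858 - 367\right) = 971 \cdot 491 = 476761$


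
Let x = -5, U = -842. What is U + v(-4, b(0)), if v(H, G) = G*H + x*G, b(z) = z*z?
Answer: -842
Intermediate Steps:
b(z) = z²
v(H, G) = -5*G + G*H (v(H, G) = G*H - 5*G = -5*G + G*H)
U + v(-4, b(0)) = -842 + 0²*(-5 - 4) = -842 + 0*(-9) = -842 + 0 = -842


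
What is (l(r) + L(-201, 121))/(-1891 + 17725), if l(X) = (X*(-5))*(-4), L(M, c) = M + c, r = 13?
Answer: 30/2639 ≈ 0.011368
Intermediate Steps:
l(X) = 20*X (l(X) = -5*X*(-4) = 20*X)
(l(r) + L(-201, 121))/(-1891 + 17725) = (20*13 + (-201 + 121))/(-1891 + 17725) = (260 - 80)/15834 = 180*(1/15834) = 30/2639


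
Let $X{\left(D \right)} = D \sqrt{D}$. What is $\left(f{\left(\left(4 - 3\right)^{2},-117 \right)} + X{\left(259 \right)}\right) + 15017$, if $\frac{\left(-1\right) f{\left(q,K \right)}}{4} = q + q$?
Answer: $15009 + 259 \sqrt{259} \approx 19177.0$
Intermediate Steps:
$X{\left(D \right)} = D^{\frac{3}{2}}$
$f{\left(q,K \right)} = - 8 q$ ($f{\left(q,K \right)} = - 4 \left(q + q\right) = - 4 \cdot 2 q = - 8 q$)
$\left(f{\left(\left(4 - 3\right)^{2},-117 \right)} + X{\left(259 \right)}\right) + 15017 = \left(- 8 \left(4 - 3\right)^{2} + 259^{\frac{3}{2}}\right) + 15017 = \left(- 8 \cdot 1^{2} + 259 \sqrt{259}\right) + 15017 = \left(\left(-8\right) 1 + 259 \sqrt{259}\right) + 15017 = \left(-8 + 259 \sqrt{259}\right) + 15017 = 15009 + 259 \sqrt{259}$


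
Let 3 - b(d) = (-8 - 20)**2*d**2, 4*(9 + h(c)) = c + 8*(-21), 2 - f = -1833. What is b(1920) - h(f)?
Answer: -11560552019/4 ≈ -2.8901e+9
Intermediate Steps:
f = 1835 (f = 2 - 1*(-1833) = 2 + 1833 = 1835)
h(c) = -51 + c/4 (h(c) = -9 + (c + 8*(-21))/4 = -9 + (c - 168)/4 = -9 + (-168 + c)/4 = -9 + (-42 + c/4) = -51 + c/4)
b(d) = 3 - 784*d**2 (b(d) = 3 - (-8 - 20)**2*d**2 = 3 - (-28)**2*d**2 = 3 - 784*d**2)
b(1920) - h(f) = (3 - 784*1920**2) - (-51 + (1/4)*1835) = (3 - 784*3686400) - (-51 + 1835/4) = (3 - 2890137600) - 1*1631/4 = -2890137597 - 1631/4 = -11560552019/4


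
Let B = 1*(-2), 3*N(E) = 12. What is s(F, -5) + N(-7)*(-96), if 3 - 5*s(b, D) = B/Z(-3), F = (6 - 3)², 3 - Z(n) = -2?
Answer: -9583/25 ≈ -383.32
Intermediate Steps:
Z(n) = 5 (Z(n) = 3 - 1*(-2) = 3 + 2 = 5)
N(E) = 4 (N(E) = (⅓)*12 = 4)
F = 9 (F = 3² = 9)
B = -2
s(b, D) = 17/25 (s(b, D) = ⅗ - (-2)/(5*5) = ⅗ - ⅕*(-⅖) = ⅗ + 2/25 = 17/25)
s(F, -5) + N(-7)*(-96) = 17/25 + 4*(-96) = 17/25 - 384 = -9583/25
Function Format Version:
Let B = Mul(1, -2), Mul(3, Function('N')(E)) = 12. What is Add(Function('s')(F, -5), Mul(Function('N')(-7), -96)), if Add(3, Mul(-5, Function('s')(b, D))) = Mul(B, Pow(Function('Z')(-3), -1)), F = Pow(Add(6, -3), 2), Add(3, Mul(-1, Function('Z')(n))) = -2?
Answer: Rational(-9583, 25) ≈ -383.32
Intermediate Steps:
Function('Z')(n) = 5 (Function('Z')(n) = Add(3, Mul(-1, -2)) = Add(3, 2) = 5)
Function('N')(E) = 4 (Function('N')(E) = Mul(Rational(1, 3), 12) = 4)
F = 9 (F = Pow(3, 2) = 9)
B = -2
Function('s')(b, D) = Rational(17, 25) (Function('s')(b, D) = Add(Rational(3, 5), Mul(Rational(-1, 5), Mul(-2, Pow(5, -1)))) = Add(Rational(3, 5), Mul(Rational(-1, 5), Mul(-2, Rational(1, 5)))) = Add(Rational(3, 5), Mul(Rational(-1, 5), Rational(-2, 5))) = Add(Rational(3, 5), Rational(2, 25)) = Rational(17, 25))
Add(Function('s')(F, -5), Mul(Function('N')(-7), -96)) = Add(Rational(17, 25), Mul(4, -96)) = Add(Rational(17, 25), -384) = Rational(-9583, 25)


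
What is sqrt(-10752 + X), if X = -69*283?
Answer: I*sqrt(30279) ≈ 174.01*I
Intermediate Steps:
X = -19527
sqrt(-10752 + X) = sqrt(-10752 - 19527) = sqrt(-30279) = I*sqrt(30279)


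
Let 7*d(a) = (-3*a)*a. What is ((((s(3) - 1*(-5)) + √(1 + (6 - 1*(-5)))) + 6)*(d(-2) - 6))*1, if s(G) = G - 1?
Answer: -702/7 - 108*√3/7 ≈ -127.01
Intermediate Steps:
s(G) = -1 + G
d(a) = -3*a²/7 (d(a) = ((-3*a)*a)/7 = (-3*a²)/7 = -3*a²/7)
((((s(3) - 1*(-5)) + √(1 + (6 - 1*(-5)))) + 6)*(d(-2) - 6))*1 = (((((-1 + 3) - 1*(-5)) + √(1 + (6 - 1*(-5)))) + 6)*(-3/7*(-2)² - 6))*1 = ((((2 + 5) + √(1 + (6 + 5))) + 6)*(-3/7*4 - 6))*1 = (((7 + √(1 + 11)) + 6)*(-12/7 - 6))*1 = (((7 + √12) + 6)*(-54/7))*1 = (((7 + 2*√3) + 6)*(-54/7))*1 = ((13 + 2*√3)*(-54/7))*1 = (-702/7 - 108*√3/7)*1 = -702/7 - 108*√3/7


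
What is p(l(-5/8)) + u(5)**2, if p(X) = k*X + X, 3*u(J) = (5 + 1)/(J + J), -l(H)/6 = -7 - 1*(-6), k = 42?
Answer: 6451/25 ≈ 258.04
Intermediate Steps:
l(H) = 6 (l(H) = -6*(-7 - 1*(-6)) = -6*(-7 + 6) = -6*(-1) = 6)
u(J) = 1/J (u(J) = ((5 + 1)/(J + J))/3 = (6/((2*J)))/3 = (6*(1/(2*J)))/3 = (3/J)/3 = 1/J)
p(X) = 43*X (p(X) = 42*X + X = 43*X)
p(l(-5/8)) + u(5)**2 = 43*6 + (1/5)**2 = 258 + (1/5)**2 = 258 + 1/25 = 6451/25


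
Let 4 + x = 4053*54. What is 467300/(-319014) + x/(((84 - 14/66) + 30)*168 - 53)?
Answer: 111669169672/11149379793 ≈ 10.016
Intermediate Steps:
x = 218858 (x = -4 + 4053*54 = -4 + 218862 = 218858)
467300/(-319014) + x/(((84 - 14/66) + 30)*168 - 53) = 467300/(-319014) + 218858/(((84 - 14/66) + 30)*168 - 53) = 467300*(-1/319014) + 218858/(((84 - 14*1/66) + 30)*168 - 53) = -233650/159507 + 218858/(((84 - 7/33) + 30)*168 - 53) = -233650/159507 + 218858/((2765/33 + 30)*168 - 53) = -233650/159507 + 218858/((3755/33)*168 - 53) = -233650/159507 + 218858/(210280/11 - 53) = -233650/159507 + 218858/(209697/11) = -233650/159507 + 218858*(11/209697) = -233650/159507 + 2407438/209697 = 111669169672/11149379793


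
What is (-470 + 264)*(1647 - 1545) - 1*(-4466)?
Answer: -16546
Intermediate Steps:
(-470 + 264)*(1647 - 1545) - 1*(-4466) = -206*102 + 4466 = -21012 + 4466 = -16546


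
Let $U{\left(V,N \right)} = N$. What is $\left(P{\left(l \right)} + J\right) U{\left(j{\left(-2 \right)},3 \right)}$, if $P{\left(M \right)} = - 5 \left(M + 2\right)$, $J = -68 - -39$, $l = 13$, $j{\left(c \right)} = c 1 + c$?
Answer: $-312$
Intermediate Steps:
$j{\left(c \right)} = 2 c$ ($j{\left(c \right)} = c + c = 2 c$)
$J = -29$ ($J = -68 + 39 = -29$)
$P{\left(M \right)} = -10 - 5 M$ ($P{\left(M \right)} = - 5 \left(2 + M\right) = -10 - 5 M$)
$\left(P{\left(l \right)} + J\right) U{\left(j{\left(-2 \right)},3 \right)} = \left(\left(-10 - 65\right) - 29\right) 3 = \left(-75 - 29\right) 3 = \left(-104\right) 3 = -312$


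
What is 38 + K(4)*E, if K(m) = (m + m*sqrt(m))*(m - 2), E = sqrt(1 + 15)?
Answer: 134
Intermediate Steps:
E = 4 (E = sqrt(16) = 4)
K(m) = (-2 + m)*(m + m**(3/2)) (K(m) = (m + m**(3/2))*(-2 + m) = (-2 + m)*(m + m**(3/2)))
38 + K(4)*E = 38 + (4**2 + 4**(5/2) - 2*4 - 2*4**(3/2))*4 = 38 + (16 + 32 - 8 - 2*8)*4 = 38 + (16 + 32 - 8 - 16)*4 = 38 + 24*4 = 38 + 96 = 134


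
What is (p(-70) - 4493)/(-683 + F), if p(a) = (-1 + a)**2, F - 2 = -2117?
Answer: -274/1399 ≈ -0.19585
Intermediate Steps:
F = -2115 (F = 2 - 2117 = -2115)
(p(-70) - 4493)/(-683 + F) = ((-1 - 70)**2 - 4493)/(-683 - 2115) = ((-71)**2 - 4493)/(-2798) = (5041 - 4493)*(-1/2798) = 548*(-1/2798) = -274/1399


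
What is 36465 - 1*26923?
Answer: 9542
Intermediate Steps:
36465 - 1*26923 = 36465 - 26923 = 9542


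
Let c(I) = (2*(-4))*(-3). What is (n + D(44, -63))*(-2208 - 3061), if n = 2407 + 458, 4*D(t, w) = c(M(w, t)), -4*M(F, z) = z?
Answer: -15127299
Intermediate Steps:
M(F, z) = -z/4
c(I) = 24 (c(I) = -8*(-3) = 24)
D(t, w) = 6 (D(t, w) = (¼)*24 = 6)
n = 2865
(n + D(44, -63))*(-2208 - 3061) = (2865 + 6)*(-2208 - 3061) = 2871*(-5269) = -15127299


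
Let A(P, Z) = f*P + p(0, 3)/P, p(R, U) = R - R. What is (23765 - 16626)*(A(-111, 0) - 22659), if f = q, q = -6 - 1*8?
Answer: -150668595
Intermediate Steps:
q = -14 (q = -6 - 8 = -14)
p(R, U) = 0
f = -14
A(P, Z) = -14*P (A(P, Z) = -14*P + 0/P = -14*P + 0 = -14*P)
(23765 - 16626)*(A(-111, 0) - 22659) = (23765 - 16626)*(-14*(-111) - 22659) = 7139*(1554 - 22659) = 7139*(-21105) = -150668595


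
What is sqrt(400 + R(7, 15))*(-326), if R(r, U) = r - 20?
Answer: -978*sqrt(43) ≈ -6413.2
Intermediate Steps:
R(r, U) = -20 + r
sqrt(400 + R(7, 15))*(-326) = sqrt(400 + (-20 + 7))*(-326) = sqrt(400 - 13)*(-326) = sqrt(387)*(-326) = (3*sqrt(43))*(-326) = -978*sqrt(43)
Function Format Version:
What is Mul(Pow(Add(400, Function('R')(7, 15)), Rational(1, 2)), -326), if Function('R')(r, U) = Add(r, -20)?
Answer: Mul(-978, Pow(43, Rational(1, 2))) ≈ -6413.2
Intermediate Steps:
Function('R')(r, U) = Add(-20, r)
Mul(Pow(Add(400, Function('R')(7, 15)), Rational(1, 2)), -326) = Mul(Pow(Add(400, Add(-20, 7)), Rational(1, 2)), -326) = Mul(Pow(Add(400, -13), Rational(1, 2)), -326) = Mul(Pow(387, Rational(1, 2)), -326) = Mul(Mul(3, Pow(43, Rational(1, 2))), -326) = Mul(-978, Pow(43, Rational(1, 2)))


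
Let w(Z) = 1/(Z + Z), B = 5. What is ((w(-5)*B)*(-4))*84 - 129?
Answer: 39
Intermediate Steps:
w(Z) = 1/(2*Z)
((w(-5)*B)*(-4))*84 - 129 = ((((1/2)/(-5))*5)*(-4))*84 - 129 = ((((1/2)*(-1/5))*5)*(-4))*84 - 129 = (-1/10*5*(-4))*84 - 129 = -1/2*(-4)*84 - 129 = 2*84 - 129 = 168 - 129 = 39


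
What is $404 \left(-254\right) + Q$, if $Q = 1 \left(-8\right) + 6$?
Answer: $-102618$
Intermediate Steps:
$Q = -2$ ($Q = -8 + 6 = -2$)
$404 \left(-254\right) + Q = 404 \left(-254\right) - 2 = -102616 - 2 = -102618$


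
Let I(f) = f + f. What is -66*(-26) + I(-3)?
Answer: 1710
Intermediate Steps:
I(f) = 2*f
-66*(-26) + I(-3) = -66*(-26) + 2*(-3) = 1716 - 6 = 1710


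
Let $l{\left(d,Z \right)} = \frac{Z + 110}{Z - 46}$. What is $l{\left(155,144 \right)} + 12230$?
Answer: $\frac{599397}{49} \approx 12233.0$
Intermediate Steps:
$l{\left(d,Z \right)} = \frac{110 + Z}{-46 + Z}$
$l{\left(155,144 \right)} + 12230 = \frac{110 + 144}{-46 + 144} + 12230 = \frac{1}{98} \cdot 254 + 12230 = \frac{127}{49} + 12230 = \frac{599397}{49}$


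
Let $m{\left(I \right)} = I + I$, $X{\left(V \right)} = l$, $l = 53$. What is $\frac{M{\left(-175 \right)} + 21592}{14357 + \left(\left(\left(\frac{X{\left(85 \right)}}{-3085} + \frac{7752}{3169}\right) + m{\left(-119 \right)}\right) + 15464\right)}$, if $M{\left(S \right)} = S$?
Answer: $\frac{209380409205}{289237952758} \approx 0.7239$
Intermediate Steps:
$X{\left(V \right)} = 53$
$m{\left(I \right)} = 2 I$
$\frac{M{\left(-175 \right)} + 21592}{14357 + \left(\left(\left(\frac{X{\left(85 \right)}}{-3085} + \frac{7752}{3169}\right) + m{\left(-119 \right)}\right) + 15464\right)} = \frac{-175 + 21592}{14357 + \left(\left(\left(\frac{53}{-3085} + \frac{7752}{3169}\right) + 2 \left(-119\right)\right) + 15464\right)} = \frac{21417}{14357 + \left(\left(\left(53 \left(- \frac{1}{3085}\right) + 7752 \cdot \frac{1}{3169}\right) - 238\right) + 15464\right)} = \frac{21417}{14357 + \left(\left(\left(- \frac{53}{3085} + \frac{7752}{3169}\right) - 238\right) + 15464\right)} = \frac{21417}{14357 + \left(\left(\frac{23746963}{9776365} - 238\right) + 15464\right)} = \frac{21417}{14357 + \left(- \frac{2303027907}{9776365} + 15464\right)} = \frac{21417}{14357 + \frac{148878680453}{9776365}} = \frac{21417}{\frac{289237952758}{9776365}} = 21417 \cdot \frac{9776365}{289237952758} = \frac{209380409205}{289237952758}$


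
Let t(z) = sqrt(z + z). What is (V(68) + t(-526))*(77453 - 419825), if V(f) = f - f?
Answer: -684744*I*sqrt(263) ≈ -1.1105e+7*I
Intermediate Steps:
V(f) = 0
t(z) = sqrt(2)*sqrt(z) (t(z) = sqrt(2*z) = sqrt(2)*sqrt(z))
(V(68) + t(-526))*(77453 - 419825) = (0 + sqrt(2)*sqrt(-526))*(77453 - 419825) = (0 + sqrt(2)*(I*sqrt(526)))*(-342372) = (0 + 2*I*sqrt(263))*(-342372) = (2*I*sqrt(263))*(-342372) = -684744*I*sqrt(263)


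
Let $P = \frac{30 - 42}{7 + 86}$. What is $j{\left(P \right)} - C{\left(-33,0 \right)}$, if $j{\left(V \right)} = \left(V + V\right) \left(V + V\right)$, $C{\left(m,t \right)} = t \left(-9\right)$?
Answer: $\frac{64}{961} \approx 0.066597$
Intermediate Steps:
$C{\left(m,t \right)} = - 9 t$
$P = - \frac{4}{31}$ ($P = - \frac{12}{93} = \left(-12\right) \frac{1}{93} = - \frac{4}{31} \approx -0.12903$)
$j{\left(V \right)} = 4 V^{2}$ ($j{\left(V \right)} = 2 V 2 V = 4 V^{2}$)
$j{\left(P \right)} - C{\left(-33,0 \right)} = 4 \left(- \frac{4}{31}\right)^{2} - \left(-9\right) 0 = 4 \cdot \frac{16}{961} - 0 = \frac{64}{961} + 0 = \frac{64}{961}$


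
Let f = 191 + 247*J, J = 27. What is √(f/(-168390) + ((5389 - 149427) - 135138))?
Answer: 5*I*√351826233994/5613 ≈ 528.37*I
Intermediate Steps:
f = 6860 (f = 191 + 247*27 = 191 + 6669 = 6860)
√(f/(-168390) + ((5389 - 149427) - 135138)) = √(6860/(-168390) + ((5389 - 149427) - 135138)) = √(6860*(-1/168390) + (-144038 - 135138)) = √(-686/16839 - 279176) = √(-4701045350/16839) = 5*I*√351826233994/5613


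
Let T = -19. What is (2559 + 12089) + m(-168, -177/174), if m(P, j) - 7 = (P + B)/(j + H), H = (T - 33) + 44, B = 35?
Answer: 7672279/523 ≈ 14670.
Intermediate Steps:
H = -8 (H = (-19 - 33) + 44 = -52 + 44 = -8)
m(P, j) = 7 + (35 + P)/(-8 + j) (m(P, j) = 7 + (P + 35)/(j - 8) = 7 + (35 + P)/(-8 + j))
(2559 + 12089) + m(-168, -177/174) = (2559 + 12089) + (-21 - 168 + 7*(-177/174))/(-8 - 177/174) = 14648 + (-21 - 168 + 7*(-177*1/174))/(-8 - 177*1/174) = 14648 + (-21 - 168 + 7*(-59/58))/(-8 - 59/58) = 14648 + (-21 - 168 - 413/58)/(-523/58) = 14648 - 58/523*(-11375/58) = 14648 + 11375/523 = 7672279/523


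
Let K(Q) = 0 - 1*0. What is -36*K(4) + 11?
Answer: 11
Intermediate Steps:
K(Q) = 0 (K(Q) = 0 + 0 = 0)
-36*K(4) + 11 = -36*0 + 11 = 0 + 11 = 11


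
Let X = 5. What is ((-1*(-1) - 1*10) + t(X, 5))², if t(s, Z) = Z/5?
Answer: 64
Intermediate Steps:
t(s, Z) = Z/5 (t(s, Z) = Z*(⅕) = Z/5)
((-1*(-1) - 1*10) + t(X, 5))² = ((-1*(-1) - 1*10) + (⅕)*5)² = ((1 - 10) + 1)² = (-9 + 1)² = (-8)² = 64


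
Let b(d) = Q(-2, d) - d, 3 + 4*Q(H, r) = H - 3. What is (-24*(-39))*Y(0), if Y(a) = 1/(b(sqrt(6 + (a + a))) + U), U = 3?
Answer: -936/5 - 936*sqrt(6)/5 ≈ -645.74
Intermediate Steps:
Q(H, r) = -3/2 + H/4 (Q(H, r) = -3/4 + (H - 3)/4 = -3/4 + (-3 + H)/4 = -3/4 + (-3/4 + H/4) = -3/2 + H/4)
b(d) = -2 - d (b(d) = (-3/2 + (1/4)*(-2)) - d = (-3/2 - 1/2) - d = -2 - d)
Y(a) = 1/(1 - sqrt(6 + 2*a)) (Y(a) = 1/((-2 - sqrt(6 + (a + a))) + 3) = 1/((-2 - sqrt(6 + 2*a)) + 3) = 1/(1 - sqrt(6 + 2*a)))
(-24*(-39))*Y(0) = (-24*(-39))*(-1/(-1 + sqrt(2)*sqrt(3 + 0))) = 936*(-1/(-1 + sqrt(2)*sqrt(3))) = 936*(-1/(-1 + sqrt(6))) = -936/(-1 + sqrt(6))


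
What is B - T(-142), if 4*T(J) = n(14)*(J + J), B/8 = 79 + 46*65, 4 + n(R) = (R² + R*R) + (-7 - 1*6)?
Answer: 51177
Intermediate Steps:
n(R) = -17 + 2*R² (n(R) = -4 + ((R² + R*R) + (-7 - 1*6)) = -4 + ((R² + R²) + (-7 - 6)) = -4 + (2*R² - 13) = -4 + (-13 + 2*R²) = -17 + 2*R²)
B = 24552 (B = 8*(79 + 46*65) = 8*(79 + 2990) = 8*3069 = 24552)
T(J) = 375*J/2 (T(J) = ((-17 + 2*14²)*(J + J))/4 = ((-17 + 2*196)*(2*J))/4 = ((-17 + 392)*(2*J))/4 = (375*(2*J))/4 = (750*J)/4 = 375*J/2)
B - T(-142) = 24552 - 375*(-142)/2 = 24552 - 1*(-26625) = 24552 + 26625 = 51177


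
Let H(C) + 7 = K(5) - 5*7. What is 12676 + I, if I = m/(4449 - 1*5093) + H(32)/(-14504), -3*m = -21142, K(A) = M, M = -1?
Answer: 12674887987/1000776 ≈ 12665.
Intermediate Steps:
K(A) = -1
m = 21142/3 (m = -⅓*(-21142) = 21142/3 ≈ 7047.3)
H(C) = -43 (H(C) = -7 + (-1 - 5*7) = -7 + (-1 - 35) = -7 - 36 = -43)
I = -10948589/1000776 (I = 21142/(3*(4449 - 1*5093)) - 43/(-14504) = 21142/(3*(4449 - 5093)) - 43*(-1/14504) = (21142/3)/(-644) + 43/14504 = (21142/3)*(-1/644) + 43/14504 = -10571/966 + 43/14504 = -10948589/1000776 ≈ -10.940)
12676 + I = 12676 - 10948589/1000776 = 12674887987/1000776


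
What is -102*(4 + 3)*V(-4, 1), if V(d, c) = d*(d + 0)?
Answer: -11424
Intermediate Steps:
V(d, c) = d**2 (V(d, c) = d*d = d**2)
-102*(4 + 3)*V(-4, 1) = -102*(4 + 3)*(-4)**2 = -714*16 = -102*112 = -11424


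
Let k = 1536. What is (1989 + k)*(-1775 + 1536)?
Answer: -842475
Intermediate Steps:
(1989 + k)*(-1775 + 1536) = (1989 + 1536)*(-1775 + 1536) = 3525*(-239) = -842475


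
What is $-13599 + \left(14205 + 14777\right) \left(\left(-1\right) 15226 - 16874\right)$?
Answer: $-930335799$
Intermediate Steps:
$-13599 + \left(14205 + 14777\right) \left(\left(-1\right) 15226 - 16874\right) = -13599 + 28982 \left(-15226 - 16874\right) = -13599 + 28982 \left(-32100\right) = -13599 - 930322200 = -930335799$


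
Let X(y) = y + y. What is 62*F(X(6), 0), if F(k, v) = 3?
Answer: 186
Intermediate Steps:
X(y) = 2*y
62*F(X(6), 0) = 62*3 = 186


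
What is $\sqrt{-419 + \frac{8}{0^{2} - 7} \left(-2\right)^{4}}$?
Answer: $\frac{i \sqrt{21427}}{7} \approx 20.911 i$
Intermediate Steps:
$\sqrt{-419 + \frac{8}{0^{2} - 7} \left(-2\right)^{4}} = \sqrt{-419 + \frac{8}{0 - 7} \cdot 16} = \sqrt{-419 + \frac{8}{-7} \cdot 16} = \sqrt{-419 + 8 \left(- \frac{1}{7}\right) 16} = \sqrt{-419 - \frac{128}{7}} = \sqrt{- \frac{3061}{7}} = \frac{i \sqrt{21427}}{7}$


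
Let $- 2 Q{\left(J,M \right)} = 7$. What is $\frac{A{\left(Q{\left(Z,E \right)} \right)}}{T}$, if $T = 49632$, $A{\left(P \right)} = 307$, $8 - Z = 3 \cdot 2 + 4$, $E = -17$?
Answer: $\frac{307}{49632} \approx 0.0061855$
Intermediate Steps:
$Z = -2$ ($Z = 8 - \left(3 \cdot 2 + 4\right) = 8 - \left(6 + 4\right) = 8 - 10 = -2$)
$Q{\left(J,M \right)} = - \frac{7}{2}$ ($Q{\left(J,M \right)} = \left(- \frac{1}{2}\right) 7 = - \frac{7}{2}$)
$\frac{A{\left(Q{\left(Z,E \right)} \right)}}{T} = \frac{307}{49632}$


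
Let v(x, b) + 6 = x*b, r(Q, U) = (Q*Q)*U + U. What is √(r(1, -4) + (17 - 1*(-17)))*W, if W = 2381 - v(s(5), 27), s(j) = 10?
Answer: 2117*√26 ≈ 10795.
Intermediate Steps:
r(Q, U) = U + U*Q² (r(Q, U) = Q²*U + U = U*Q² + U = U + U*Q²)
v(x, b) = -6 + b*x (v(x, b) = -6 + x*b = -6 + b*x)
W = 2117 (W = 2381 - (-6 + 27*10) = 2381 - (-6 + 270) = 2381 - 1*264 = 2381 - 264 = 2117)
√(r(1, -4) + (17 - 1*(-17)))*W = √(-4*(1 + 1²) + (17 - 1*(-17)))*2117 = √(-4*(1 + 1) + (17 + 17))*2117 = √(-4*2 + 34)*2117 = √(-8 + 34)*2117 = √26*2117 = 2117*√26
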